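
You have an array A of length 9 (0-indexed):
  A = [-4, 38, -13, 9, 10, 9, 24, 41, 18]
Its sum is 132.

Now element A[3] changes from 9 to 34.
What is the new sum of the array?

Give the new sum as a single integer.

Old value at index 3: 9
New value at index 3: 34
Delta = 34 - 9 = 25
New sum = old_sum + delta = 132 + (25) = 157

Answer: 157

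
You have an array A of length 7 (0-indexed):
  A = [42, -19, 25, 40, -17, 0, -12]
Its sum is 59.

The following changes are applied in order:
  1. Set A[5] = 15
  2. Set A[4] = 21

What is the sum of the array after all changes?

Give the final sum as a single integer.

Initial sum: 59
Change 1: A[5] 0 -> 15, delta = 15, sum = 74
Change 2: A[4] -17 -> 21, delta = 38, sum = 112

Answer: 112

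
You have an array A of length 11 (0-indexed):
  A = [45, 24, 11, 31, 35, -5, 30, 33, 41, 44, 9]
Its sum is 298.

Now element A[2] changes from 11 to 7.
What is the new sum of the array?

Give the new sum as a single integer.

Old value at index 2: 11
New value at index 2: 7
Delta = 7 - 11 = -4
New sum = old_sum + delta = 298 + (-4) = 294

Answer: 294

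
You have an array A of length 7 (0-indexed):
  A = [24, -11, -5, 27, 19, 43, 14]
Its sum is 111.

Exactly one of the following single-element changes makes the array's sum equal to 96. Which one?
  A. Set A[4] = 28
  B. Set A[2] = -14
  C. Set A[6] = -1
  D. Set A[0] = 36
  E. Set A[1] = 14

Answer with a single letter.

Answer: C

Derivation:
Option A: A[4] 19->28, delta=9, new_sum=111+(9)=120
Option B: A[2] -5->-14, delta=-9, new_sum=111+(-9)=102
Option C: A[6] 14->-1, delta=-15, new_sum=111+(-15)=96 <-- matches target
Option D: A[0] 24->36, delta=12, new_sum=111+(12)=123
Option E: A[1] -11->14, delta=25, new_sum=111+(25)=136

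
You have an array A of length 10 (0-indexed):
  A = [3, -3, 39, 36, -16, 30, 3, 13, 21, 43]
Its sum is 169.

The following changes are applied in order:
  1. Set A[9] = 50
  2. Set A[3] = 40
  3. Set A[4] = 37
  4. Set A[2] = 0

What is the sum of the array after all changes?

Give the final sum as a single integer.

Initial sum: 169
Change 1: A[9] 43 -> 50, delta = 7, sum = 176
Change 2: A[3] 36 -> 40, delta = 4, sum = 180
Change 3: A[4] -16 -> 37, delta = 53, sum = 233
Change 4: A[2] 39 -> 0, delta = -39, sum = 194

Answer: 194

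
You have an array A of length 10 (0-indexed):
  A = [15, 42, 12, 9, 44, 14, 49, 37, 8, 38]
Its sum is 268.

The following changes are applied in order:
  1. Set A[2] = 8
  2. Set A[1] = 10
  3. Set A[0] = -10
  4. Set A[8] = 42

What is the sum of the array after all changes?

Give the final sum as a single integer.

Initial sum: 268
Change 1: A[2] 12 -> 8, delta = -4, sum = 264
Change 2: A[1] 42 -> 10, delta = -32, sum = 232
Change 3: A[0] 15 -> -10, delta = -25, sum = 207
Change 4: A[8] 8 -> 42, delta = 34, sum = 241

Answer: 241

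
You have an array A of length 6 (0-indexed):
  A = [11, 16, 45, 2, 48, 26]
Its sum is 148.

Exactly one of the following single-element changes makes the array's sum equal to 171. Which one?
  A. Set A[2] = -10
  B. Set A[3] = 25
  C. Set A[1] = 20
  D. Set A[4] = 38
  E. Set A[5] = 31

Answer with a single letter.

Answer: B

Derivation:
Option A: A[2] 45->-10, delta=-55, new_sum=148+(-55)=93
Option B: A[3] 2->25, delta=23, new_sum=148+(23)=171 <-- matches target
Option C: A[1] 16->20, delta=4, new_sum=148+(4)=152
Option D: A[4] 48->38, delta=-10, new_sum=148+(-10)=138
Option E: A[5] 26->31, delta=5, new_sum=148+(5)=153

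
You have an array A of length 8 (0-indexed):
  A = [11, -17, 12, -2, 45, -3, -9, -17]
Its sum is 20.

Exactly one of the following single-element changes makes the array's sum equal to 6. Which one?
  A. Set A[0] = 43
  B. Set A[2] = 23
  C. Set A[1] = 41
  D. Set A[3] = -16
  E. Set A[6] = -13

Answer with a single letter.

Answer: D

Derivation:
Option A: A[0] 11->43, delta=32, new_sum=20+(32)=52
Option B: A[2] 12->23, delta=11, new_sum=20+(11)=31
Option C: A[1] -17->41, delta=58, new_sum=20+(58)=78
Option D: A[3] -2->-16, delta=-14, new_sum=20+(-14)=6 <-- matches target
Option E: A[6] -9->-13, delta=-4, new_sum=20+(-4)=16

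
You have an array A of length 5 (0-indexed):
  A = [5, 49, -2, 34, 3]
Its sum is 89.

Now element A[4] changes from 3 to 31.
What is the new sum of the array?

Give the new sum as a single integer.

Answer: 117

Derivation:
Old value at index 4: 3
New value at index 4: 31
Delta = 31 - 3 = 28
New sum = old_sum + delta = 89 + (28) = 117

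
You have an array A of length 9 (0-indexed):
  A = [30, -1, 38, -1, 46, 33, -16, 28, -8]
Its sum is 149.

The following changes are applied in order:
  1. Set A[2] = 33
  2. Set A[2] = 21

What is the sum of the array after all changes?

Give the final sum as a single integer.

Initial sum: 149
Change 1: A[2] 38 -> 33, delta = -5, sum = 144
Change 2: A[2] 33 -> 21, delta = -12, sum = 132

Answer: 132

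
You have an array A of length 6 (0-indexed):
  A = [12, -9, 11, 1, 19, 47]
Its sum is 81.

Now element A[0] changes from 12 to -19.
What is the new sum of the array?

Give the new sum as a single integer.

Answer: 50

Derivation:
Old value at index 0: 12
New value at index 0: -19
Delta = -19 - 12 = -31
New sum = old_sum + delta = 81 + (-31) = 50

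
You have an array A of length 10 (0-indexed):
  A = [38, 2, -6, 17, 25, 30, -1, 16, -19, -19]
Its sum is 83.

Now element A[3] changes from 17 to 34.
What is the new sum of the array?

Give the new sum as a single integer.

Answer: 100

Derivation:
Old value at index 3: 17
New value at index 3: 34
Delta = 34 - 17 = 17
New sum = old_sum + delta = 83 + (17) = 100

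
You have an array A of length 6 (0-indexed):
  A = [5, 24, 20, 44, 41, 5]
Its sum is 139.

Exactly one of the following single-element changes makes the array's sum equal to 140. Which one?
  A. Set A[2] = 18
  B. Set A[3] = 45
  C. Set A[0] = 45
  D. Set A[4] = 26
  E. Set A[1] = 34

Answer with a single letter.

Option A: A[2] 20->18, delta=-2, new_sum=139+(-2)=137
Option B: A[3] 44->45, delta=1, new_sum=139+(1)=140 <-- matches target
Option C: A[0] 5->45, delta=40, new_sum=139+(40)=179
Option D: A[4] 41->26, delta=-15, new_sum=139+(-15)=124
Option E: A[1] 24->34, delta=10, new_sum=139+(10)=149

Answer: B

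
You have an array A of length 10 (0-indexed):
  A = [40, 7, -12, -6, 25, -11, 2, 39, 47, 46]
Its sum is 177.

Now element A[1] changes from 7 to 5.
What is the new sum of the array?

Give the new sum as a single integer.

Old value at index 1: 7
New value at index 1: 5
Delta = 5 - 7 = -2
New sum = old_sum + delta = 177 + (-2) = 175

Answer: 175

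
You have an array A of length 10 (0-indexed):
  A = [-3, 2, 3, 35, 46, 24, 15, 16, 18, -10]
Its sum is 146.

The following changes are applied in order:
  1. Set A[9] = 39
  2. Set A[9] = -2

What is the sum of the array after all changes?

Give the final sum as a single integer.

Initial sum: 146
Change 1: A[9] -10 -> 39, delta = 49, sum = 195
Change 2: A[9] 39 -> -2, delta = -41, sum = 154

Answer: 154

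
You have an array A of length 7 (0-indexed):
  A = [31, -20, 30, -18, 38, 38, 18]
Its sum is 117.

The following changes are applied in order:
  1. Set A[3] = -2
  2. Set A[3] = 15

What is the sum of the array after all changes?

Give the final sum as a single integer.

Answer: 150

Derivation:
Initial sum: 117
Change 1: A[3] -18 -> -2, delta = 16, sum = 133
Change 2: A[3] -2 -> 15, delta = 17, sum = 150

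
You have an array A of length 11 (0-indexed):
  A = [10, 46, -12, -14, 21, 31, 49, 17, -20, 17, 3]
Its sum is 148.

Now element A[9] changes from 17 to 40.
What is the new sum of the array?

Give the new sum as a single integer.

Answer: 171

Derivation:
Old value at index 9: 17
New value at index 9: 40
Delta = 40 - 17 = 23
New sum = old_sum + delta = 148 + (23) = 171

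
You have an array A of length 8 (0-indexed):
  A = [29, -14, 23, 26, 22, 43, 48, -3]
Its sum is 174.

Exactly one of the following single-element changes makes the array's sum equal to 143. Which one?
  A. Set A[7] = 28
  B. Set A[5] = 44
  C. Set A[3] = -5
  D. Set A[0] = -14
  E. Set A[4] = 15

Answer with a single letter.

Answer: C

Derivation:
Option A: A[7] -3->28, delta=31, new_sum=174+(31)=205
Option B: A[5] 43->44, delta=1, new_sum=174+(1)=175
Option C: A[3] 26->-5, delta=-31, new_sum=174+(-31)=143 <-- matches target
Option D: A[0] 29->-14, delta=-43, new_sum=174+(-43)=131
Option E: A[4] 22->15, delta=-7, new_sum=174+(-7)=167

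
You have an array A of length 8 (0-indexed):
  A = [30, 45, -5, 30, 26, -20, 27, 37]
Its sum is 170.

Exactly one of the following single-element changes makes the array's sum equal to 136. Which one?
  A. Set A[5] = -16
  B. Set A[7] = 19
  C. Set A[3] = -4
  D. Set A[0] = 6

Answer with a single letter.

Option A: A[5] -20->-16, delta=4, new_sum=170+(4)=174
Option B: A[7] 37->19, delta=-18, new_sum=170+(-18)=152
Option C: A[3] 30->-4, delta=-34, new_sum=170+(-34)=136 <-- matches target
Option D: A[0] 30->6, delta=-24, new_sum=170+(-24)=146

Answer: C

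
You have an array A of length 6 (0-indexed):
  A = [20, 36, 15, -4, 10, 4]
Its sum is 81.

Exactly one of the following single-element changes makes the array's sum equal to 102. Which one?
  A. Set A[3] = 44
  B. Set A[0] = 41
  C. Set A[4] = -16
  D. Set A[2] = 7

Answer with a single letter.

Answer: B

Derivation:
Option A: A[3] -4->44, delta=48, new_sum=81+(48)=129
Option B: A[0] 20->41, delta=21, new_sum=81+(21)=102 <-- matches target
Option C: A[4] 10->-16, delta=-26, new_sum=81+(-26)=55
Option D: A[2] 15->7, delta=-8, new_sum=81+(-8)=73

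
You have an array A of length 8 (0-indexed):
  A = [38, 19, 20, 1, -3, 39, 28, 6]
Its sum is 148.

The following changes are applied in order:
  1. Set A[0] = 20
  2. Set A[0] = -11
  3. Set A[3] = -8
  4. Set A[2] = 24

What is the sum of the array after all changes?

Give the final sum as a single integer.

Answer: 94

Derivation:
Initial sum: 148
Change 1: A[0] 38 -> 20, delta = -18, sum = 130
Change 2: A[0] 20 -> -11, delta = -31, sum = 99
Change 3: A[3] 1 -> -8, delta = -9, sum = 90
Change 4: A[2] 20 -> 24, delta = 4, sum = 94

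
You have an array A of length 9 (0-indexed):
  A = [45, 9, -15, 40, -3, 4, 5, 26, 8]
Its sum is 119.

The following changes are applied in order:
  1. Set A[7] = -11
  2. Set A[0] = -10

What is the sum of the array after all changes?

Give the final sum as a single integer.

Initial sum: 119
Change 1: A[7] 26 -> -11, delta = -37, sum = 82
Change 2: A[0] 45 -> -10, delta = -55, sum = 27

Answer: 27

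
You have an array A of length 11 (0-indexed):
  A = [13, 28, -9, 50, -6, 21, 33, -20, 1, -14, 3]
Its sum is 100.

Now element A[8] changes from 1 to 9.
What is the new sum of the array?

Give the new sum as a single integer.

Old value at index 8: 1
New value at index 8: 9
Delta = 9 - 1 = 8
New sum = old_sum + delta = 100 + (8) = 108

Answer: 108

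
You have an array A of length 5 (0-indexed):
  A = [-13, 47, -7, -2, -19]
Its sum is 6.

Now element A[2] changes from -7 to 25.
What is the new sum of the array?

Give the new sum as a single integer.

Old value at index 2: -7
New value at index 2: 25
Delta = 25 - -7 = 32
New sum = old_sum + delta = 6 + (32) = 38

Answer: 38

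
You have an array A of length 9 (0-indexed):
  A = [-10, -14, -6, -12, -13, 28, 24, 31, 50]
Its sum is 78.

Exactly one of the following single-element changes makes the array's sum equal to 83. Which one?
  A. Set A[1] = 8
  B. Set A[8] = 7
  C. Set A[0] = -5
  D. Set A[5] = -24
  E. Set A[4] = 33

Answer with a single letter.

Option A: A[1] -14->8, delta=22, new_sum=78+(22)=100
Option B: A[8] 50->7, delta=-43, new_sum=78+(-43)=35
Option C: A[0] -10->-5, delta=5, new_sum=78+(5)=83 <-- matches target
Option D: A[5] 28->-24, delta=-52, new_sum=78+(-52)=26
Option E: A[4] -13->33, delta=46, new_sum=78+(46)=124

Answer: C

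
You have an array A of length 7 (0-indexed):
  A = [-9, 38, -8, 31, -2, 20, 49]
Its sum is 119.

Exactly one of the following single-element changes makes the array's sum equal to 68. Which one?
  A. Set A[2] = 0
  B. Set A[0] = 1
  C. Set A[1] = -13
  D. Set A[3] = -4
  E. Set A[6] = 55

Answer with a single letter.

Answer: C

Derivation:
Option A: A[2] -8->0, delta=8, new_sum=119+(8)=127
Option B: A[0] -9->1, delta=10, new_sum=119+(10)=129
Option C: A[1] 38->-13, delta=-51, new_sum=119+(-51)=68 <-- matches target
Option D: A[3] 31->-4, delta=-35, new_sum=119+(-35)=84
Option E: A[6] 49->55, delta=6, new_sum=119+(6)=125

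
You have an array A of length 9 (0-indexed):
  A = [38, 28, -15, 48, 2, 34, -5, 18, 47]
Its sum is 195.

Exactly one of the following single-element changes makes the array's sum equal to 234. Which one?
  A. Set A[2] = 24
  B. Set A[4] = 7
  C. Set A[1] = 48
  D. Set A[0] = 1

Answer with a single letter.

Answer: A

Derivation:
Option A: A[2] -15->24, delta=39, new_sum=195+(39)=234 <-- matches target
Option B: A[4] 2->7, delta=5, new_sum=195+(5)=200
Option C: A[1] 28->48, delta=20, new_sum=195+(20)=215
Option D: A[0] 38->1, delta=-37, new_sum=195+(-37)=158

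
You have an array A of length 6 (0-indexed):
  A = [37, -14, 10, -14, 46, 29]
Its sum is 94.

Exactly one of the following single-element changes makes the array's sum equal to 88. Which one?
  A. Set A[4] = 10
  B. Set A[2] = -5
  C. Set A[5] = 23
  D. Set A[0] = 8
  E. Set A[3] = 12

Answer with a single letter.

Option A: A[4] 46->10, delta=-36, new_sum=94+(-36)=58
Option B: A[2] 10->-5, delta=-15, new_sum=94+(-15)=79
Option C: A[5] 29->23, delta=-6, new_sum=94+(-6)=88 <-- matches target
Option D: A[0] 37->8, delta=-29, new_sum=94+(-29)=65
Option E: A[3] -14->12, delta=26, new_sum=94+(26)=120

Answer: C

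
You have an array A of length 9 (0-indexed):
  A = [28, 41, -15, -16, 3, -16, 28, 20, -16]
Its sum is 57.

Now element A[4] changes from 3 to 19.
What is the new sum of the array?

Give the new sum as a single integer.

Old value at index 4: 3
New value at index 4: 19
Delta = 19 - 3 = 16
New sum = old_sum + delta = 57 + (16) = 73

Answer: 73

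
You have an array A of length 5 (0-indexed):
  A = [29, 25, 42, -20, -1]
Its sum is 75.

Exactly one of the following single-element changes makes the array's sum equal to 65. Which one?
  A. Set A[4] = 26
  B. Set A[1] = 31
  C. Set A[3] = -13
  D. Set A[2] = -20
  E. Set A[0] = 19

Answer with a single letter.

Option A: A[4] -1->26, delta=27, new_sum=75+(27)=102
Option B: A[1] 25->31, delta=6, new_sum=75+(6)=81
Option C: A[3] -20->-13, delta=7, new_sum=75+(7)=82
Option D: A[2] 42->-20, delta=-62, new_sum=75+(-62)=13
Option E: A[0] 29->19, delta=-10, new_sum=75+(-10)=65 <-- matches target

Answer: E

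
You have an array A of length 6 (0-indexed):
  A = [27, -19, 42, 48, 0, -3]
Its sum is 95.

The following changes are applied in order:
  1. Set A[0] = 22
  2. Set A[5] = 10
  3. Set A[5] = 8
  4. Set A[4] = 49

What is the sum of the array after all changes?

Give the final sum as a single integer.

Answer: 150

Derivation:
Initial sum: 95
Change 1: A[0] 27 -> 22, delta = -5, sum = 90
Change 2: A[5] -3 -> 10, delta = 13, sum = 103
Change 3: A[5] 10 -> 8, delta = -2, sum = 101
Change 4: A[4] 0 -> 49, delta = 49, sum = 150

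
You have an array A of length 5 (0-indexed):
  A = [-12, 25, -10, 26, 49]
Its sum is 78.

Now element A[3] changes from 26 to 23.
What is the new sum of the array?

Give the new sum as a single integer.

Old value at index 3: 26
New value at index 3: 23
Delta = 23 - 26 = -3
New sum = old_sum + delta = 78 + (-3) = 75

Answer: 75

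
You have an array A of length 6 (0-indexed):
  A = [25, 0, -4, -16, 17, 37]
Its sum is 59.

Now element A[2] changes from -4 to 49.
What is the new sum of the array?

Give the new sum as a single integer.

Answer: 112

Derivation:
Old value at index 2: -4
New value at index 2: 49
Delta = 49 - -4 = 53
New sum = old_sum + delta = 59 + (53) = 112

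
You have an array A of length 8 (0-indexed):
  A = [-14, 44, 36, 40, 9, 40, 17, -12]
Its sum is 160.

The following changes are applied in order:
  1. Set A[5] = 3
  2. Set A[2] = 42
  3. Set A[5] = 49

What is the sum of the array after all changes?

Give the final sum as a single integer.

Initial sum: 160
Change 1: A[5] 40 -> 3, delta = -37, sum = 123
Change 2: A[2] 36 -> 42, delta = 6, sum = 129
Change 3: A[5] 3 -> 49, delta = 46, sum = 175

Answer: 175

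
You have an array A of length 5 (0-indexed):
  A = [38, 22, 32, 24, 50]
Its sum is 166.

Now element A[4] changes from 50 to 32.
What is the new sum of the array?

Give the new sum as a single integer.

Answer: 148

Derivation:
Old value at index 4: 50
New value at index 4: 32
Delta = 32 - 50 = -18
New sum = old_sum + delta = 166 + (-18) = 148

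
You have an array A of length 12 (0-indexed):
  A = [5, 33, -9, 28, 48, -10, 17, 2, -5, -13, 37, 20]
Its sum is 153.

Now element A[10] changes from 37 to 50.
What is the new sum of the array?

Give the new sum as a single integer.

Answer: 166

Derivation:
Old value at index 10: 37
New value at index 10: 50
Delta = 50 - 37 = 13
New sum = old_sum + delta = 153 + (13) = 166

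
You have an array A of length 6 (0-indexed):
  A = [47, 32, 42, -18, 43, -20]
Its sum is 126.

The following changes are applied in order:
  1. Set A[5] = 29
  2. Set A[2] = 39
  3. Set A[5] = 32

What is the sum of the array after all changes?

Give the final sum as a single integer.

Initial sum: 126
Change 1: A[5] -20 -> 29, delta = 49, sum = 175
Change 2: A[2] 42 -> 39, delta = -3, sum = 172
Change 3: A[5] 29 -> 32, delta = 3, sum = 175

Answer: 175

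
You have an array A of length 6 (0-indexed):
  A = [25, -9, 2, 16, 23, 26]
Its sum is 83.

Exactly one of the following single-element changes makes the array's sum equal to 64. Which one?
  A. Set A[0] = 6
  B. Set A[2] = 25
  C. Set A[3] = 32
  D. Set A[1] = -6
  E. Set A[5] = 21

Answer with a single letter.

Option A: A[0] 25->6, delta=-19, new_sum=83+(-19)=64 <-- matches target
Option B: A[2] 2->25, delta=23, new_sum=83+(23)=106
Option C: A[3] 16->32, delta=16, new_sum=83+(16)=99
Option D: A[1] -9->-6, delta=3, new_sum=83+(3)=86
Option E: A[5] 26->21, delta=-5, new_sum=83+(-5)=78

Answer: A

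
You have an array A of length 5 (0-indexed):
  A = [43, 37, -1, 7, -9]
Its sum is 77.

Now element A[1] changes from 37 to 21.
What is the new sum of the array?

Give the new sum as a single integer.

Answer: 61

Derivation:
Old value at index 1: 37
New value at index 1: 21
Delta = 21 - 37 = -16
New sum = old_sum + delta = 77 + (-16) = 61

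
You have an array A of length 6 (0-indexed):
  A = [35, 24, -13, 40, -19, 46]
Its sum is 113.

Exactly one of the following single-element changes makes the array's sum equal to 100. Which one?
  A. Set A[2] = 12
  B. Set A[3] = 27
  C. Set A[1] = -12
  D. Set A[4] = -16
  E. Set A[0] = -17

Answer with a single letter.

Answer: B

Derivation:
Option A: A[2] -13->12, delta=25, new_sum=113+(25)=138
Option B: A[3] 40->27, delta=-13, new_sum=113+(-13)=100 <-- matches target
Option C: A[1] 24->-12, delta=-36, new_sum=113+(-36)=77
Option D: A[4] -19->-16, delta=3, new_sum=113+(3)=116
Option E: A[0] 35->-17, delta=-52, new_sum=113+(-52)=61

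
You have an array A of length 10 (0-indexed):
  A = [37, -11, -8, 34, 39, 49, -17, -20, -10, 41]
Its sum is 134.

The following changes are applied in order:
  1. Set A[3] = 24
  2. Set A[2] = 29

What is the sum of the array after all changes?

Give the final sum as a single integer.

Initial sum: 134
Change 1: A[3] 34 -> 24, delta = -10, sum = 124
Change 2: A[2] -8 -> 29, delta = 37, sum = 161

Answer: 161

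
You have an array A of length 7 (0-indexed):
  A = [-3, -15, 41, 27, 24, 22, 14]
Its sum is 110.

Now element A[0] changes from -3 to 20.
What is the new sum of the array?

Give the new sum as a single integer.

Old value at index 0: -3
New value at index 0: 20
Delta = 20 - -3 = 23
New sum = old_sum + delta = 110 + (23) = 133

Answer: 133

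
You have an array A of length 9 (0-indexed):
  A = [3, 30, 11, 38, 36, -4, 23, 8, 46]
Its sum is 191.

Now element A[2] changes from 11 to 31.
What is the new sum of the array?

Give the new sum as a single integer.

Answer: 211

Derivation:
Old value at index 2: 11
New value at index 2: 31
Delta = 31 - 11 = 20
New sum = old_sum + delta = 191 + (20) = 211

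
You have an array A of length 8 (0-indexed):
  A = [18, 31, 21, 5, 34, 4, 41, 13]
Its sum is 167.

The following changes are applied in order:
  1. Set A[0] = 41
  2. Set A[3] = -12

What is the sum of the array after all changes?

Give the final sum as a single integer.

Answer: 173

Derivation:
Initial sum: 167
Change 1: A[0] 18 -> 41, delta = 23, sum = 190
Change 2: A[3] 5 -> -12, delta = -17, sum = 173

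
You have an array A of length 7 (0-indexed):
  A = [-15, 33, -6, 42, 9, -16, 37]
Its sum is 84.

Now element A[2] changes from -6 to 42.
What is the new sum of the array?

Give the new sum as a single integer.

Old value at index 2: -6
New value at index 2: 42
Delta = 42 - -6 = 48
New sum = old_sum + delta = 84 + (48) = 132

Answer: 132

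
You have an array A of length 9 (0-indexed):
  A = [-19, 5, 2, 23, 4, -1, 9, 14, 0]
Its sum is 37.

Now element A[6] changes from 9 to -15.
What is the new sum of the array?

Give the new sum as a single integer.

Old value at index 6: 9
New value at index 6: -15
Delta = -15 - 9 = -24
New sum = old_sum + delta = 37 + (-24) = 13

Answer: 13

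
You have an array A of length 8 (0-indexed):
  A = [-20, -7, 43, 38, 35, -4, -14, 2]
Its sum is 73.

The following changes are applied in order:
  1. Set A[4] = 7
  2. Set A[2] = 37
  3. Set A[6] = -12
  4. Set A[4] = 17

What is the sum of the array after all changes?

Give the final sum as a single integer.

Answer: 51

Derivation:
Initial sum: 73
Change 1: A[4] 35 -> 7, delta = -28, sum = 45
Change 2: A[2] 43 -> 37, delta = -6, sum = 39
Change 3: A[6] -14 -> -12, delta = 2, sum = 41
Change 4: A[4] 7 -> 17, delta = 10, sum = 51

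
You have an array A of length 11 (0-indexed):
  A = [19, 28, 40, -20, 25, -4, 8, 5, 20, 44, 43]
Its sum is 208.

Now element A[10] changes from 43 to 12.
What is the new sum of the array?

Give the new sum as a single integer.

Answer: 177

Derivation:
Old value at index 10: 43
New value at index 10: 12
Delta = 12 - 43 = -31
New sum = old_sum + delta = 208 + (-31) = 177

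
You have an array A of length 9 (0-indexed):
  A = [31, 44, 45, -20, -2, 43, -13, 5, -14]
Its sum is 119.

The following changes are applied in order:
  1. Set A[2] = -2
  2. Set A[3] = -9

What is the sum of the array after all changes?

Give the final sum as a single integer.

Initial sum: 119
Change 1: A[2] 45 -> -2, delta = -47, sum = 72
Change 2: A[3] -20 -> -9, delta = 11, sum = 83

Answer: 83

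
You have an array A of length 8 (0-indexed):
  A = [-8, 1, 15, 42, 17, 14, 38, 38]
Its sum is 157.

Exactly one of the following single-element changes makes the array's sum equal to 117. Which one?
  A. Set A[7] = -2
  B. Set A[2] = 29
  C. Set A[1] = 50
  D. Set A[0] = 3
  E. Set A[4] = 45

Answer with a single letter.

Option A: A[7] 38->-2, delta=-40, new_sum=157+(-40)=117 <-- matches target
Option B: A[2] 15->29, delta=14, new_sum=157+(14)=171
Option C: A[1] 1->50, delta=49, new_sum=157+(49)=206
Option D: A[0] -8->3, delta=11, new_sum=157+(11)=168
Option E: A[4] 17->45, delta=28, new_sum=157+(28)=185

Answer: A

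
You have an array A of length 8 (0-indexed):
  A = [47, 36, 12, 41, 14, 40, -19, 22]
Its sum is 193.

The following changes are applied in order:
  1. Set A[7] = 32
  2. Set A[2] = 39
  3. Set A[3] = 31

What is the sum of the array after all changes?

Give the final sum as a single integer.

Answer: 220

Derivation:
Initial sum: 193
Change 1: A[7] 22 -> 32, delta = 10, sum = 203
Change 2: A[2] 12 -> 39, delta = 27, sum = 230
Change 3: A[3] 41 -> 31, delta = -10, sum = 220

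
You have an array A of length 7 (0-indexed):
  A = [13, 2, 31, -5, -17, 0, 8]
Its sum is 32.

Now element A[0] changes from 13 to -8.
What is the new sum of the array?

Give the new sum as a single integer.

Old value at index 0: 13
New value at index 0: -8
Delta = -8 - 13 = -21
New sum = old_sum + delta = 32 + (-21) = 11

Answer: 11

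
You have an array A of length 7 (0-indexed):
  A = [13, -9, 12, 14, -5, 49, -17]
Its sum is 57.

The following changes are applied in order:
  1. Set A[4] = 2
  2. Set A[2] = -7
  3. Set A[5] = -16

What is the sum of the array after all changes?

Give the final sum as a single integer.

Answer: -20

Derivation:
Initial sum: 57
Change 1: A[4] -5 -> 2, delta = 7, sum = 64
Change 2: A[2] 12 -> -7, delta = -19, sum = 45
Change 3: A[5] 49 -> -16, delta = -65, sum = -20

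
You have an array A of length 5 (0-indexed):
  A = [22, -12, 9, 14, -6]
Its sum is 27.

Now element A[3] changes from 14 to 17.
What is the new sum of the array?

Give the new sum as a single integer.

Old value at index 3: 14
New value at index 3: 17
Delta = 17 - 14 = 3
New sum = old_sum + delta = 27 + (3) = 30

Answer: 30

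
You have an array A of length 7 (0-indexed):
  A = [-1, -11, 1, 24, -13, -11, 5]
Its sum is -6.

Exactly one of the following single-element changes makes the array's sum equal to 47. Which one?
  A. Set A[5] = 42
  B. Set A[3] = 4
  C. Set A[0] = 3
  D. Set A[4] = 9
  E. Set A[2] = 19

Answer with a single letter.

Answer: A

Derivation:
Option A: A[5] -11->42, delta=53, new_sum=-6+(53)=47 <-- matches target
Option B: A[3] 24->4, delta=-20, new_sum=-6+(-20)=-26
Option C: A[0] -1->3, delta=4, new_sum=-6+(4)=-2
Option D: A[4] -13->9, delta=22, new_sum=-6+(22)=16
Option E: A[2] 1->19, delta=18, new_sum=-6+(18)=12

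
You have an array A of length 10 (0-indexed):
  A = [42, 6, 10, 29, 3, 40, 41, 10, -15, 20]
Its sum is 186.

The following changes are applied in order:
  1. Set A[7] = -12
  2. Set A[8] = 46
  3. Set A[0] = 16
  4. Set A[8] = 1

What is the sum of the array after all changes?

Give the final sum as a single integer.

Answer: 154

Derivation:
Initial sum: 186
Change 1: A[7] 10 -> -12, delta = -22, sum = 164
Change 2: A[8] -15 -> 46, delta = 61, sum = 225
Change 3: A[0] 42 -> 16, delta = -26, sum = 199
Change 4: A[8] 46 -> 1, delta = -45, sum = 154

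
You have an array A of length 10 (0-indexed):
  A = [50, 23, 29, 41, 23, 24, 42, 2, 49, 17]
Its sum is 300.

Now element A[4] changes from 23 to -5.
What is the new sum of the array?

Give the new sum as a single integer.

Answer: 272

Derivation:
Old value at index 4: 23
New value at index 4: -5
Delta = -5 - 23 = -28
New sum = old_sum + delta = 300 + (-28) = 272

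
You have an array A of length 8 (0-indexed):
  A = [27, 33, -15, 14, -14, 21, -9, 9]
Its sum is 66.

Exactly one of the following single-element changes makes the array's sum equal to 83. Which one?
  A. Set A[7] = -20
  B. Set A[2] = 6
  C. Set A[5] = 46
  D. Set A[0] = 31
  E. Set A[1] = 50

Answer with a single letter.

Answer: E

Derivation:
Option A: A[7] 9->-20, delta=-29, new_sum=66+(-29)=37
Option B: A[2] -15->6, delta=21, new_sum=66+(21)=87
Option C: A[5] 21->46, delta=25, new_sum=66+(25)=91
Option D: A[0] 27->31, delta=4, new_sum=66+(4)=70
Option E: A[1] 33->50, delta=17, new_sum=66+(17)=83 <-- matches target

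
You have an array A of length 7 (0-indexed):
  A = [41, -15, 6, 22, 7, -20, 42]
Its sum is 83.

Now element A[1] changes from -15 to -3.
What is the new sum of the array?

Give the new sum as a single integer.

Answer: 95

Derivation:
Old value at index 1: -15
New value at index 1: -3
Delta = -3 - -15 = 12
New sum = old_sum + delta = 83 + (12) = 95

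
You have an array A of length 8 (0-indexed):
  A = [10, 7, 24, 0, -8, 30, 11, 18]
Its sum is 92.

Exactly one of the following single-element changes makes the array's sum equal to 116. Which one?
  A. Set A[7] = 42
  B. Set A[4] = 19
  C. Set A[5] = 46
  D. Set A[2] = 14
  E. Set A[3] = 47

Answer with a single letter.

Option A: A[7] 18->42, delta=24, new_sum=92+(24)=116 <-- matches target
Option B: A[4] -8->19, delta=27, new_sum=92+(27)=119
Option C: A[5] 30->46, delta=16, new_sum=92+(16)=108
Option D: A[2] 24->14, delta=-10, new_sum=92+(-10)=82
Option E: A[3] 0->47, delta=47, new_sum=92+(47)=139

Answer: A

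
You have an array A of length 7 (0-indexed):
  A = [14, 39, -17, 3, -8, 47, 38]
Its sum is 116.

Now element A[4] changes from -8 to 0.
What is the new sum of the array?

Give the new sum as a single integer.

Answer: 124

Derivation:
Old value at index 4: -8
New value at index 4: 0
Delta = 0 - -8 = 8
New sum = old_sum + delta = 116 + (8) = 124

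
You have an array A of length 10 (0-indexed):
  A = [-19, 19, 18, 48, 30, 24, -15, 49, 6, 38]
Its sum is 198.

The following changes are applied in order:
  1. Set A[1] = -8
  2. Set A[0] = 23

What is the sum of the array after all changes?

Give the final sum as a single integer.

Answer: 213

Derivation:
Initial sum: 198
Change 1: A[1] 19 -> -8, delta = -27, sum = 171
Change 2: A[0] -19 -> 23, delta = 42, sum = 213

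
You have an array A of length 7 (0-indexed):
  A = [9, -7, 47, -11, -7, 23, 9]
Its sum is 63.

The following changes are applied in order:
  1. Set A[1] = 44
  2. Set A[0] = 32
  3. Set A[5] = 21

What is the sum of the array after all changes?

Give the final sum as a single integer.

Initial sum: 63
Change 1: A[1] -7 -> 44, delta = 51, sum = 114
Change 2: A[0] 9 -> 32, delta = 23, sum = 137
Change 3: A[5] 23 -> 21, delta = -2, sum = 135

Answer: 135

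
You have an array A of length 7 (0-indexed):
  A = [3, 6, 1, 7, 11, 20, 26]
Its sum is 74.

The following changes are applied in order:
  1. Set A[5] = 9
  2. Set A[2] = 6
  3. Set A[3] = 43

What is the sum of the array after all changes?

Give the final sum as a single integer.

Answer: 104

Derivation:
Initial sum: 74
Change 1: A[5] 20 -> 9, delta = -11, sum = 63
Change 2: A[2] 1 -> 6, delta = 5, sum = 68
Change 3: A[3] 7 -> 43, delta = 36, sum = 104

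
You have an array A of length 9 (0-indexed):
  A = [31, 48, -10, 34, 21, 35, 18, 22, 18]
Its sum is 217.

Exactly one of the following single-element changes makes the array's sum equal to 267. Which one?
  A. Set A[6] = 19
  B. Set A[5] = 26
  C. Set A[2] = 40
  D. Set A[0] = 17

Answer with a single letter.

Answer: C

Derivation:
Option A: A[6] 18->19, delta=1, new_sum=217+(1)=218
Option B: A[5] 35->26, delta=-9, new_sum=217+(-9)=208
Option C: A[2] -10->40, delta=50, new_sum=217+(50)=267 <-- matches target
Option D: A[0] 31->17, delta=-14, new_sum=217+(-14)=203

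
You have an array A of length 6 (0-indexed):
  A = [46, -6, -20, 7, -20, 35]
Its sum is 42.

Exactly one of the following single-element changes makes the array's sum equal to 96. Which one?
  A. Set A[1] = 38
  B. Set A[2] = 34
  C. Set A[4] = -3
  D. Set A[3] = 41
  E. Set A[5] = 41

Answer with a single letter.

Option A: A[1] -6->38, delta=44, new_sum=42+(44)=86
Option B: A[2] -20->34, delta=54, new_sum=42+(54)=96 <-- matches target
Option C: A[4] -20->-3, delta=17, new_sum=42+(17)=59
Option D: A[3] 7->41, delta=34, new_sum=42+(34)=76
Option E: A[5] 35->41, delta=6, new_sum=42+(6)=48

Answer: B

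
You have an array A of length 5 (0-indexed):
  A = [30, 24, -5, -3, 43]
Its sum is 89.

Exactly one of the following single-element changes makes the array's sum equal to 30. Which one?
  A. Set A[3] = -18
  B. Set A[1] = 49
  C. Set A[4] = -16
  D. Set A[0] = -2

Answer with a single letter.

Answer: C

Derivation:
Option A: A[3] -3->-18, delta=-15, new_sum=89+(-15)=74
Option B: A[1] 24->49, delta=25, new_sum=89+(25)=114
Option C: A[4] 43->-16, delta=-59, new_sum=89+(-59)=30 <-- matches target
Option D: A[0] 30->-2, delta=-32, new_sum=89+(-32)=57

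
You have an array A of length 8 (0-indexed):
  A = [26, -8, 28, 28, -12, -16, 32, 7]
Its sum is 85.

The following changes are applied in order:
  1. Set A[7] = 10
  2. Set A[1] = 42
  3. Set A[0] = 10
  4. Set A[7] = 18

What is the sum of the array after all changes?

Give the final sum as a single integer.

Answer: 130

Derivation:
Initial sum: 85
Change 1: A[7] 7 -> 10, delta = 3, sum = 88
Change 2: A[1] -8 -> 42, delta = 50, sum = 138
Change 3: A[0] 26 -> 10, delta = -16, sum = 122
Change 4: A[7] 10 -> 18, delta = 8, sum = 130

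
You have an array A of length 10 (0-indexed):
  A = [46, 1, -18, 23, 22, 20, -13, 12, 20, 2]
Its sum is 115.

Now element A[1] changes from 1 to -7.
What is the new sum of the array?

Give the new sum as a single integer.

Answer: 107

Derivation:
Old value at index 1: 1
New value at index 1: -7
Delta = -7 - 1 = -8
New sum = old_sum + delta = 115 + (-8) = 107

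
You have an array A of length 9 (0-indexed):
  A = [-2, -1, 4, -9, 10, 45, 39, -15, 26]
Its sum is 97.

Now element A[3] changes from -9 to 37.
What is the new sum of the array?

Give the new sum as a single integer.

Old value at index 3: -9
New value at index 3: 37
Delta = 37 - -9 = 46
New sum = old_sum + delta = 97 + (46) = 143

Answer: 143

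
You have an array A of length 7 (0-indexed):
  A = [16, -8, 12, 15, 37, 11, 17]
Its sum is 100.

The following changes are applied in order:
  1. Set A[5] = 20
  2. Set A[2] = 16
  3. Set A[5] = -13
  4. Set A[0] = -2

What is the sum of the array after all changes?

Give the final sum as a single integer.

Initial sum: 100
Change 1: A[5] 11 -> 20, delta = 9, sum = 109
Change 2: A[2] 12 -> 16, delta = 4, sum = 113
Change 3: A[5] 20 -> -13, delta = -33, sum = 80
Change 4: A[0] 16 -> -2, delta = -18, sum = 62

Answer: 62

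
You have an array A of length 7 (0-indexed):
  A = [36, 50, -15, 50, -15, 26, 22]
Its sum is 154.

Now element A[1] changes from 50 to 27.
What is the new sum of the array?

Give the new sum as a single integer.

Answer: 131

Derivation:
Old value at index 1: 50
New value at index 1: 27
Delta = 27 - 50 = -23
New sum = old_sum + delta = 154 + (-23) = 131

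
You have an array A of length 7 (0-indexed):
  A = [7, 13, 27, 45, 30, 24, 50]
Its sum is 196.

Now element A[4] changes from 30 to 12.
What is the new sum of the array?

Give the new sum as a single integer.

Old value at index 4: 30
New value at index 4: 12
Delta = 12 - 30 = -18
New sum = old_sum + delta = 196 + (-18) = 178

Answer: 178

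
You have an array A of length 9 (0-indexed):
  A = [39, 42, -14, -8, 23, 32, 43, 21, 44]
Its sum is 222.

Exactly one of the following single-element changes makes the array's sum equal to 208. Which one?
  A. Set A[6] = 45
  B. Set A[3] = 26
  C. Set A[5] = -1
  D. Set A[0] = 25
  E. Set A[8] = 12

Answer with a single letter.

Option A: A[6] 43->45, delta=2, new_sum=222+(2)=224
Option B: A[3] -8->26, delta=34, new_sum=222+(34)=256
Option C: A[5] 32->-1, delta=-33, new_sum=222+(-33)=189
Option D: A[0] 39->25, delta=-14, new_sum=222+(-14)=208 <-- matches target
Option E: A[8] 44->12, delta=-32, new_sum=222+(-32)=190

Answer: D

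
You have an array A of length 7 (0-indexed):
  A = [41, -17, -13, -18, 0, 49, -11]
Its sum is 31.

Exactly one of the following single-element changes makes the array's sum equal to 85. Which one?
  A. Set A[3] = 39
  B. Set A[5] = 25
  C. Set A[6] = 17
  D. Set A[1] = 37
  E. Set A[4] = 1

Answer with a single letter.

Answer: D

Derivation:
Option A: A[3] -18->39, delta=57, new_sum=31+(57)=88
Option B: A[5] 49->25, delta=-24, new_sum=31+(-24)=7
Option C: A[6] -11->17, delta=28, new_sum=31+(28)=59
Option D: A[1] -17->37, delta=54, new_sum=31+(54)=85 <-- matches target
Option E: A[4] 0->1, delta=1, new_sum=31+(1)=32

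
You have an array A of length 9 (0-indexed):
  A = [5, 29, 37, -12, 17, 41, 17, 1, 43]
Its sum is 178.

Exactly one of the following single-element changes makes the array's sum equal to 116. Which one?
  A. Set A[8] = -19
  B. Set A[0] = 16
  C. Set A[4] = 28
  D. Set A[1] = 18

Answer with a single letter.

Answer: A

Derivation:
Option A: A[8] 43->-19, delta=-62, new_sum=178+(-62)=116 <-- matches target
Option B: A[0] 5->16, delta=11, new_sum=178+(11)=189
Option C: A[4] 17->28, delta=11, new_sum=178+(11)=189
Option D: A[1] 29->18, delta=-11, new_sum=178+(-11)=167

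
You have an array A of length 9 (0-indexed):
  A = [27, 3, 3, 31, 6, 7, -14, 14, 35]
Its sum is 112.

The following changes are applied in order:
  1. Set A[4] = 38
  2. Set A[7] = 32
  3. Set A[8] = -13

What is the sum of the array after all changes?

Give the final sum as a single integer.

Answer: 114

Derivation:
Initial sum: 112
Change 1: A[4] 6 -> 38, delta = 32, sum = 144
Change 2: A[7] 14 -> 32, delta = 18, sum = 162
Change 3: A[8] 35 -> -13, delta = -48, sum = 114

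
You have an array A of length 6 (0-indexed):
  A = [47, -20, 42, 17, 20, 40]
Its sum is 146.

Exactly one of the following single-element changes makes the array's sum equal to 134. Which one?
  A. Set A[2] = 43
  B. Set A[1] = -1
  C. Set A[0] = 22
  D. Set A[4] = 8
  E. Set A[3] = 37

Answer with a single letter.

Answer: D

Derivation:
Option A: A[2] 42->43, delta=1, new_sum=146+(1)=147
Option B: A[1] -20->-1, delta=19, new_sum=146+(19)=165
Option C: A[0] 47->22, delta=-25, new_sum=146+(-25)=121
Option D: A[4] 20->8, delta=-12, new_sum=146+(-12)=134 <-- matches target
Option E: A[3] 17->37, delta=20, new_sum=146+(20)=166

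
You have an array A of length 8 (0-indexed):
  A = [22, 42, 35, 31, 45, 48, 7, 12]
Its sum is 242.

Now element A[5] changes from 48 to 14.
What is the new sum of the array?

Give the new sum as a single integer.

Answer: 208

Derivation:
Old value at index 5: 48
New value at index 5: 14
Delta = 14 - 48 = -34
New sum = old_sum + delta = 242 + (-34) = 208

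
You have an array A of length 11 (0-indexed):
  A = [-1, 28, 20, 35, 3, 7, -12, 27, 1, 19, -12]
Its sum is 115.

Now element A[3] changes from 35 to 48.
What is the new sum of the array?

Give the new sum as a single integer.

Answer: 128

Derivation:
Old value at index 3: 35
New value at index 3: 48
Delta = 48 - 35 = 13
New sum = old_sum + delta = 115 + (13) = 128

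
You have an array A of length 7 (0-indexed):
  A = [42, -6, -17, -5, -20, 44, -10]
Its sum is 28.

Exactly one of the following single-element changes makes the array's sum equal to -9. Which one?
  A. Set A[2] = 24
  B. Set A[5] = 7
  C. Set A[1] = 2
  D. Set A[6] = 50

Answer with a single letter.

Answer: B

Derivation:
Option A: A[2] -17->24, delta=41, new_sum=28+(41)=69
Option B: A[5] 44->7, delta=-37, new_sum=28+(-37)=-9 <-- matches target
Option C: A[1] -6->2, delta=8, new_sum=28+(8)=36
Option D: A[6] -10->50, delta=60, new_sum=28+(60)=88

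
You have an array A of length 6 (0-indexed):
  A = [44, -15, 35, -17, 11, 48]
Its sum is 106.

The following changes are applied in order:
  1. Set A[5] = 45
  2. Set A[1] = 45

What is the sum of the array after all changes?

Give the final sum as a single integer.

Answer: 163

Derivation:
Initial sum: 106
Change 1: A[5] 48 -> 45, delta = -3, sum = 103
Change 2: A[1] -15 -> 45, delta = 60, sum = 163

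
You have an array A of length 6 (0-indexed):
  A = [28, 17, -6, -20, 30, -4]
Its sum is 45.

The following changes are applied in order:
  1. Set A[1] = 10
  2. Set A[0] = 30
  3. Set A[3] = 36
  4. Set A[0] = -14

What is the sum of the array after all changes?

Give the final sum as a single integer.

Initial sum: 45
Change 1: A[1] 17 -> 10, delta = -7, sum = 38
Change 2: A[0] 28 -> 30, delta = 2, sum = 40
Change 3: A[3] -20 -> 36, delta = 56, sum = 96
Change 4: A[0] 30 -> -14, delta = -44, sum = 52

Answer: 52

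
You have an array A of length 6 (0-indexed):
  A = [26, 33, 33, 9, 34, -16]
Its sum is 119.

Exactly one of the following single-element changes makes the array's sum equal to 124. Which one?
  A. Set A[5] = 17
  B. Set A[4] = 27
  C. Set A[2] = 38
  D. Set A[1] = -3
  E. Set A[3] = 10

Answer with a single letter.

Option A: A[5] -16->17, delta=33, new_sum=119+(33)=152
Option B: A[4] 34->27, delta=-7, new_sum=119+(-7)=112
Option C: A[2] 33->38, delta=5, new_sum=119+(5)=124 <-- matches target
Option D: A[1] 33->-3, delta=-36, new_sum=119+(-36)=83
Option E: A[3] 9->10, delta=1, new_sum=119+(1)=120

Answer: C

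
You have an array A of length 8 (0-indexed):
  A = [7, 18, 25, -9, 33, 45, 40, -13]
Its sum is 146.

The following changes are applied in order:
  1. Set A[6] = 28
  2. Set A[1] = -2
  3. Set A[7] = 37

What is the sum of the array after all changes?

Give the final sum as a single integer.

Initial sum: 146
Change 1: A[6] 40 -> 28, delta = -12, sum = 134
Change 2: A[1] 18 -> -2, delta = -20, sum = 114
Change 3: A[7] -13 -> 37, delta = 50, sum = 164

Answer: 164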